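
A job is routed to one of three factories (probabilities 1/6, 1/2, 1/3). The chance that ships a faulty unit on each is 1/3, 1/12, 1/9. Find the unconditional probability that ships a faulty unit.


P(A) = P(A|B1)P(B1) + P(A|B2)P(B2) + P(A|B3)P(B3)
= 1/3*1/6 + 1/12*1/2 + 1/9*1/3
= 1/18 + 1/24 + 1/27 = 29/216

29/216


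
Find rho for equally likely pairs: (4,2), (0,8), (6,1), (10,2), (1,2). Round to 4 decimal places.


Cov(X,Y) = -5.4000, Var(X) = 12.9600, Var(Y) = 6.4000
rho = Cov/(sqrt(VarX)*sqrt(VarY)) = -0.5929

-0.5929


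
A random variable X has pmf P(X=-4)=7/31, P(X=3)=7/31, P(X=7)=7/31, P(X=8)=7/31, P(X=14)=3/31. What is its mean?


E[X] = sum(x * P(x))
= -4*7/31 + 3*7/31 + 7*7/31 + 8*7/31 + 14*3/31
= 140/31

140/31


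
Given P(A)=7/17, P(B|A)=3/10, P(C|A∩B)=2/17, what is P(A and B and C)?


P(A∩B∩C) = P(A) * P(B|A) * P(C|A∩B)
= 7/17 * 3/10 * 2/17
= 21/170 * 2/17 = 21/1445

21/1445


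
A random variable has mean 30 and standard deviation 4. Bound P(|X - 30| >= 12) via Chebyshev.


k = 12/4 = 3
Chebyshev: P(|X-mu| >= k*sigma) <= 1/k^2 = 1/3^2 = 1/9

1/9


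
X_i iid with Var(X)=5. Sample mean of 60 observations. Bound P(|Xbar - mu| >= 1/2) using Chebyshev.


Var(Xbar) = Var(X)/n = 5/60
Chebyshev: P(|Xbar-mu| >= 1/2) <= Var(Xbar)/(1/2)^2 = (1/12)/(1/4) = 1/3

1/3


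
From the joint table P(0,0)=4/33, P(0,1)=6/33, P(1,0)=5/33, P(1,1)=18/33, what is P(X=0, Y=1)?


Read from table: P(X=0, Y=1) = 6/33 = 2/11

2/11


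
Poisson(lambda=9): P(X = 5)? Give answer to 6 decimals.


P(X=5) = e^(-9) * 9^5 / 5!
≈ 0.0001234098041 * 59049 / 120
≈ 0.060727

0.060727


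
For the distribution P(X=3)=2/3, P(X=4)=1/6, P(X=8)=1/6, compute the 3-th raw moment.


E[X^3] = sum(x^3 * P(x))
= 27*2/3 + 64*1/6 + 512*1/6
= 114

114


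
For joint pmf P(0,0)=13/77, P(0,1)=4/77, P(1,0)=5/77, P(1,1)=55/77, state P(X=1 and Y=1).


Read from table: P(X=1, Y=1) = 55/77 = 5/7

5/7


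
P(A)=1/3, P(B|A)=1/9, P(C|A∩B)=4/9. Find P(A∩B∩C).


P(A∩B∩C) = P(A) * P(B|A) * P(C|A∩B)
= 1/3 * 1/9 * 4/9
= 1/27 * 4/9 = 4/243

4/243


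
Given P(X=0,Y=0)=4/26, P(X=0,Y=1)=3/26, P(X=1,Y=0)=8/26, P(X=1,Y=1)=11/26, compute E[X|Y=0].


P(Y=0) = 12/26
E[X|Y=0] = (0*4 + 1*8)/12 = 8/12 = 2/3

2/3


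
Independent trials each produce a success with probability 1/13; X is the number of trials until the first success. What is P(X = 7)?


P(X=7) = (1-p)^6 * p = (12/13)^6 * 1/13
= 2985984/4826809 * 1/13 = 2985984/62748517

2985984/62748517


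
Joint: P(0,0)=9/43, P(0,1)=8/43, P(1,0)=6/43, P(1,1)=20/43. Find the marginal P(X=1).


P(X=1) = P(1,0)+P(1,1) = 6/43 + 20/43 = 26/43

26/43


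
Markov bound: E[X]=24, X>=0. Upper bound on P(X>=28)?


Markov: P(X >= a) <= E[X]/a
P(X >= 28) <= 24/28 = 6/7

6/7


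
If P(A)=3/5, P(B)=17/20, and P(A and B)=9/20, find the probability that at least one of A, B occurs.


P(A∪B) = P(A) + P(B) - P(A∩B)
= 3/5 + 17/20 - 9/20 = 1

1


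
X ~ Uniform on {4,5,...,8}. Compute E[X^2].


E[X^2] = (1/5) * sum(x^2 for x=4..8)
= 190/5 = 38

38


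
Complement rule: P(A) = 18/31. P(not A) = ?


P(A') = 1 - P(A) = 1 - 18/31 = 13/31

13/31


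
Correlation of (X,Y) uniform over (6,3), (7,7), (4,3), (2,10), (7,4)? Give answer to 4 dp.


Cov(X,Y) = -2.6800, Var(X) = 3.7600, Var(Y) = 7.4400
rho = Cov/(sqrt(VarX)*sqrt(VarY)) = -0.5067

-0.5067


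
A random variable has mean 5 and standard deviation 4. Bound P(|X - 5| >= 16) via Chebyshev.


k = 16/4 = 4
Chebyshev: P(|X-mu| >= k*sigma) <= 1/k^2 = 1/4^2 = 1/16

1/16


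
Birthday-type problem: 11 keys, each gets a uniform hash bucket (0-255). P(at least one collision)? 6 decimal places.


P(all different) = prod((256-i)/256 for i=0..10) = 0.804252
P(at least one match) = 1 - 0.804252 = 0.195748

0.195748


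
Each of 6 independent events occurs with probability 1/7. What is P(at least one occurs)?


P(at least one) = 1 - P(none)
P(none) = (1 - 1/7)^6 = (6/7)^6 = 46656/117649
P(at least one) = 1 - 46656/117649 = 70993/117649

70993/117649


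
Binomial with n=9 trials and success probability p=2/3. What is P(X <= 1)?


P(X<=1) = P(X=0) + P(X=1)
= 1/19683 + 2/2187
= 19/19683

19/19683


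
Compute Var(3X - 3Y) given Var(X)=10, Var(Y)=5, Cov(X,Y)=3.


Var(3X - 3Y) = 3^2*Var(X) + (-3)^2*Var(Y) + 2*3*(-3)*Cov(X,Y)
= 9*10 + 9*5 - 18*3
= 90 + 45 - 54 = 81

81


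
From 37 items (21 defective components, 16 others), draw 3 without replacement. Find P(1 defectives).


P(X=1) = C(21,1)*C(16,2) / C(37,3)
= 21*120 / 7770
= 2520/7770 = 12/37

12/37


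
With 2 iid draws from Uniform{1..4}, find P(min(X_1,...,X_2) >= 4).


P(min >= 4) = P(all X_i >= 4) = (P(X_1 >= 4))^2
= (1/4)^2 = 1/16

1/16


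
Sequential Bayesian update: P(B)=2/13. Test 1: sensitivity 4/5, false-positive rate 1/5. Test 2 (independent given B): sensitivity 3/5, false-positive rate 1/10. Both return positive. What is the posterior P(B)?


After test 1: P(+) = 4/5*2/13 + 1/5*11/13 = 19/65
P(B|+) = (8/65)/(19/65) = 8/19
After test 2 (use post1 as new prior): P(+) = 3/5*8/19 + 1/10*11/19 = 59/190
P(B|+,+) = (24/95)/(59/190) = 48/59

48/59


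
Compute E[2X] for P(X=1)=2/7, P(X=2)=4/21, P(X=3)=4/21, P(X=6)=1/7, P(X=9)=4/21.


E[2X] = sum(g(x)*P(x))
= 2*2/7 + 4*4/21 + 6*4/21 + 12*1/7 + 18*4/21
= 160/21

160/21


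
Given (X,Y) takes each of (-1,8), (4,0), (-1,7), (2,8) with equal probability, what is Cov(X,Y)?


E[X]=1, E[Y]=23/4, E[XY]=1/4
Cov(X,Y) = E[XY] - E[X]E[Y] = 1/4 - 1*23/4 = -11/2

-11/2


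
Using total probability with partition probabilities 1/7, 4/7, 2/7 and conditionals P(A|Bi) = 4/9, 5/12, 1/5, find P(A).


P(A) = P(A|B1)P(B1) + P(A|B2)P(B2) + P(A|B3)P(B3)
= 4/9*1/7 + 5/12*4/7 + 1/5*2/7
= 4/63 + 5/21 + 2/35 = 113/315

113/315


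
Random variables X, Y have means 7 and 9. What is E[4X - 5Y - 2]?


E[4X - 5Y - 2] = 4*E[X] - 5*E[Y] - 2
= (4)*(7) + (-5)*(9) + (-2)
= 28 - 45 - 2 = -19

-19


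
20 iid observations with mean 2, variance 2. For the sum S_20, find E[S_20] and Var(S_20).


E[S_n] = n*mu = 20*2 = 40
Var(S_n) = n*sigma^2 = 20*2 = 40

E[S_20]=40, Var(S_20)=40


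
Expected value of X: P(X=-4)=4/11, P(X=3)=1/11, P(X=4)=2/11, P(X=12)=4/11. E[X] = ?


E[X] = sum(x * P(x))
= -4*4/11 + 3*1/11 + 4*2/11 + 12*4/11
= 43/11

43/11


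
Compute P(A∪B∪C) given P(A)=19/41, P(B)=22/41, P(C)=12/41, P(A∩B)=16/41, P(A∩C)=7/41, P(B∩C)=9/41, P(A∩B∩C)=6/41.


P(A∪B∪C) = P(A)+P(B)+P(C) - P(AB)-P(AC)-P(BC) + P(ABC)
= 19/41+22/41+12/41 - 16/41-7/41-9/41 + 6/41
= 27/41

27/41


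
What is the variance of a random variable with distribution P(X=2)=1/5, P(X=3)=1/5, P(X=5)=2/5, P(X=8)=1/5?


E[X] = 23/5, E[X^2] = 127/5
Var(X) = E[X^2] - (E[X])^2 = 127/5 - (23/5)^2 = 106/25

106/25


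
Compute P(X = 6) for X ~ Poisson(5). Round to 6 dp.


P(X=6) = e^(-5) * 5^6 / 6!
≈ 0.006737946999 * 15625 / 720
≈ 0.146223

0.146223


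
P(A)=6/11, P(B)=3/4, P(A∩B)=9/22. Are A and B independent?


P(A)*P(B) = 6/11*3/4 = 9/22
P(A∩B) = 9/22, which equals P(A)P(B), so independent

Yes, A and B are independent


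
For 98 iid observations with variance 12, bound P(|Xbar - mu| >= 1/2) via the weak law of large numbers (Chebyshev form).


Var(Xbar) = Var(X)/n = 12/98
Chebyshev: P(|Xbar-mu| >= 1/2) <= Var(Xbar)/(1/2)^2 = (6/49)/(1/4) = 24/49

24/49


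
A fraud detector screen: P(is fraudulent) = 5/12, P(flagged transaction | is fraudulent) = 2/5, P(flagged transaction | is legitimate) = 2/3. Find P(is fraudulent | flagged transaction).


P(A) = P(A|B)P(B) + P(A|B')P(B') = 2/5*5/12 + 2/3*7/12 = 5/9
P(B|A) = P(A|B)P(B)/P(A) = (1/6)/(5/9) = 3/10

3/10


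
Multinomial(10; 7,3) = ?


10! = 3628800
Denominator: 7!=5040 * 3!=6
Coefficient = 3628800 / 30240 = 120

120


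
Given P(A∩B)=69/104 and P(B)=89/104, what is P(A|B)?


P(A|B) = P(A∩B)/P(B) = (69/104)/(89/104) = 69/89

69/89


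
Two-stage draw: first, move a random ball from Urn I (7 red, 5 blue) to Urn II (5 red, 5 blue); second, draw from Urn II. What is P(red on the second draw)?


P(transfer red) = 7/12; P(transfer blue) = 5/12
If red transferred: Urn II has 6 red of 11, so P(red|red moved) = 6/11
If blue transferred: Urn II has 5 red of 11, so P(red|blue moved) = 5/11
By total probability: P(red) = 7/12*6/11 + 5/12*5/11 = 67/132

67/132


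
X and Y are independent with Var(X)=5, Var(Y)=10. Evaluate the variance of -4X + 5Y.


Independence => Cov(X,Y)=0
Var(-4X + 5Y) = (-4)^2*Var(X) + 5^2*Var(Y)
= 16*5 + 25*10 = 330

330


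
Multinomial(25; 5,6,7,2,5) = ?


25! = 15511210043330985984000000
Denominator: 5!=120 * 6!=720 * 7!=5040 * 2!=2 * 5!=120
Coefficient = 15511210043330985984000000 / 104509440000 = 148419224553600

148419224553600


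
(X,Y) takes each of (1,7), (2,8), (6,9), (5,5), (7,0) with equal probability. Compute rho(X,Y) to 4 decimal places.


Cov(X,Y) = -3.9600, Var(X) = 5.3600, Var(Y) = 10.1600
rho = Cov/(sqrt(VarX)*sqrt(VarY)) = -0.5366

-0.5366


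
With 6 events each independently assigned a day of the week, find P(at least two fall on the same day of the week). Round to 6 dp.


P(all different) = prod((7-i)/7 for i=0..5) = 0.042839
P(at least one match) = 1 - 0.042839 = 0.957161

0.957161


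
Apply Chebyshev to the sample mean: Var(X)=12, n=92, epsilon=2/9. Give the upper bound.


Var(Xbar) = Var(X)/n = 12/92
Chebyshev: P(|Xbar-mu| >= 2/9) <= Var(Xbar)/(2/9)^2 = (3/23)/(4/81) = 243/92
Bound exceeds 1, so trivial bound: 1

1


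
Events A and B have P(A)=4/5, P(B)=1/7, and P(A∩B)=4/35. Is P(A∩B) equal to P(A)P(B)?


P(A)*P(B) = 4/5*1/7 = 4/35
P(A∩B) = 4/35, which equals P(A)P(B), so independent

Yes, A and B are independent


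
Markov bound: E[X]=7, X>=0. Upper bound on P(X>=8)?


Markov: P(X >= a) <= E[X]/a
P(X >= 8) <= 7/8

7/8


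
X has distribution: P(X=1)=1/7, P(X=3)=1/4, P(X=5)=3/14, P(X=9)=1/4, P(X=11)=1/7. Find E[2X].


E[2X] = sum(g(x)*P(x))
= 2*1/7 + 6*1/4 + 10*3/14 + 18*1/4 + 22*1/7
= 81/7

81/7


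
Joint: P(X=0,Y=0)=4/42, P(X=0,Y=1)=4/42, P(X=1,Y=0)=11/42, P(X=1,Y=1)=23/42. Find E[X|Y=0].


P(Y=0) = 15/42
E[X|Y=0] = (0*4 + 1*11)/15 = 11/15

11/15


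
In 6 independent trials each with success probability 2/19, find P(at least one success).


P(at least one) = 1 - P(none)
P(none) = (1 - 2/19)^6 = (17/19)^6 = 24137569/47045881
P(at least one) = 1 - 24137569/47045881 = 22908312/47045881

22908312/47045881


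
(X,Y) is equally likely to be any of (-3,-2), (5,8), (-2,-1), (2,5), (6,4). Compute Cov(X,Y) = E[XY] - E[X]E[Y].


E[X]=8/5, E[Y]=14/5, E[XY]=82/5
Cov(X,Y) = E[XY] - E[X]E[Y] = 82/5 - 8/5*14/5 = 298/25

298/25


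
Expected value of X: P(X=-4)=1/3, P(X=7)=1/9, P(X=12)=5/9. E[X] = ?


E[X] = sum(x * P(x))
= -4*1/3 + 7*1/9 + 12*5/9
= 55/9

55/9


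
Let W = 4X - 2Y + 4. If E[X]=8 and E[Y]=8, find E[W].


E[4X - 2Y + 4] = 4*E[X] - 2*E[Y] + 4
= (4)*(8) + (-2)*(8) + (4)
= 32 - 16 + 4 = 20

20


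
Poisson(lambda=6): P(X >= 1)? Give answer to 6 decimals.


P(X>=1) = 1 - P(X<=0) = 1 - (e^(-6)*6^0/0!)
≈ 1 - 0.0024787522 = 0.9975212478
≈ 0.997521

0.997521


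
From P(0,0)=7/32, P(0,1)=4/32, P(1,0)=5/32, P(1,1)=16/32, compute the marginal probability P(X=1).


P(X=1) = P(1,0)+P(1,1) = 5/32 + 16/32 = 21/32

21/32


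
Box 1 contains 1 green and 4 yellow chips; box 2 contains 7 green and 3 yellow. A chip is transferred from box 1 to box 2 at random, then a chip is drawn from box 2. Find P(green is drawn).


P(transfer green) = 1/5; P(transfer yellow) = 4/5
If green transferred: Urn II has 8 green of 11, so P(green|green moved) = 8/11
If yellow transferred: Urn II has 7 green of 11, so P(green|yellow moved) = 7/11
By total probability: P(green) = 1/5*8/11 + 4/5*7/11 = 36/55

36/55


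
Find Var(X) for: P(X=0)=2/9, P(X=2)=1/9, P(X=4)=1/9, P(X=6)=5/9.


E[X] = 4, E[X^2] = 200/9
Var(X) = E[X^2] - (E[X])^2 = 200/9 - (4)^2 = 56/9

56/9


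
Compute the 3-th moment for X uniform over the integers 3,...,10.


E[X^3] = (1/8) * sum(x^3 for x=3..10)
= 3016/8 = 377

377


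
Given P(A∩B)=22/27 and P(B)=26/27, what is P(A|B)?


P(A|B) = P(A∩B)/P(B) = (22/27)/(26/27) = 22/26 = 11/13

11/13


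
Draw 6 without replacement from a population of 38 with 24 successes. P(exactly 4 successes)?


P(X=4) = C(24,4)*C(14,2) / C(38,6)
= 10626*91 / 2760681
= 966966/2760681 = 4186/11951

4186/11951


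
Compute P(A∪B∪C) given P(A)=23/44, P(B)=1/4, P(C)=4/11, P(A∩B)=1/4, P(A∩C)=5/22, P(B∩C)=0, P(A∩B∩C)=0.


P(A∪B∪C) = P(A)+P(B)+P(C) - P(AB)-P(AC)-P(BC) + P(ABC)
= 23/44+1/4+4/11 - 1/4-5/22-0 + 0
= 29/44

29/44


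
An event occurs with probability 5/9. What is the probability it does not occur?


P(A') = 1 - P(A) = 1 - 5/9 = 4/9

4/9


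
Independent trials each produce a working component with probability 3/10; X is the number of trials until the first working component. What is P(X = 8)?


P(X=8) = (1-p)^7 * p = (7/10)^7 * 3/10
= 823543/10000000 * 3/10 = 2470629/100000000

2470629/100000000


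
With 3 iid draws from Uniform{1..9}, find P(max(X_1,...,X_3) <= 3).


P(max <= 3) = P(all X_i <= 3) = (P(X_1 <= 3))^3
= (3/9)^3 = (1/3)^3 = 1/27

1/27


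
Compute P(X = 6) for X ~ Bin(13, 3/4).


P(X=6) = C(13,6) * p^6 * (1-p)^7
= 1716 * 729/4096 * 1/16384
= 312741/16777216

312741/16777216


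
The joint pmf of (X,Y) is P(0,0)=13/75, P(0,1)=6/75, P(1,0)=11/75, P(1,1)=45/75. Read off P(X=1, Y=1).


Read from table: P(X=1, Y=1) = 45/75 = 3/5

3/5


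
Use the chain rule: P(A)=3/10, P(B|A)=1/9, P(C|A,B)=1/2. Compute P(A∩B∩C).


P(A∩B∩C) = P(A) * P(B|A) * P(C|A∩B)
= 3/10 * 1/9 * 1/2
= 1/30 * 1/2 = 1/60

1/60


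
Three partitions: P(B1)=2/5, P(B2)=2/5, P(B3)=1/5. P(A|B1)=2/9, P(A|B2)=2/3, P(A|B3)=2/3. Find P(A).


P(A) = P(A|B1)P(B1) + P(A|B2)P(B2) + P(A|B3)P(B3)
= 2/9*2/5 + 2/3*2/5 + 2/3*1/5
= 4/45 + 4/15 + 2/15 = 22/45

22/45


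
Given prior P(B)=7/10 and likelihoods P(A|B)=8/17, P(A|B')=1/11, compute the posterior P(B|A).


P(A) = P(A|B)P(B) + P(A|B')P(B') = 8/17*7/10 + 1/11*3/10 = 667/1870
P(B|A) = P(A|B)P(B)/P(A) = (28/85)/(667/1870) = 616/667

616/667


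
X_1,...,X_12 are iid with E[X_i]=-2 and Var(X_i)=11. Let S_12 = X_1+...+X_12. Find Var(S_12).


By independence, Var(S_n) = n*Var(X_1) = 12*11 = 132

132


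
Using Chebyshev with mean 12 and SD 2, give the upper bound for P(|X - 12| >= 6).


k = 6/2 = 3
Chebyshev: P(|X-mu| >= k*sigma) <= 1/k^2 = 1/3^2 = 1/9

1/9


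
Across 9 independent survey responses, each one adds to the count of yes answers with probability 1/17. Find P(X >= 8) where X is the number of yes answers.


P(X>=8) = P(X=8) + P(X=9)
= 144/118587876497 + 1/118587876497
= 145/118587876497

145/118587876497


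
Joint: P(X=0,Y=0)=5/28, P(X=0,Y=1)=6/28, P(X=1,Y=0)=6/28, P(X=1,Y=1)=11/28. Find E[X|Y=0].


P(Y=0) = 11/28
E[X|Y=0] = (0*5 + 1*6)/11 = 6/11

6/11


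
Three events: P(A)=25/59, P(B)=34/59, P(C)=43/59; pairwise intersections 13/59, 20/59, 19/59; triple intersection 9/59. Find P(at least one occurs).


P(A∪B∪C) = P(A)+P(B)+P(C) - P(AB)-P(AC)-P(BC) + P(ABC)
= 25/59+34/59+43/59 - 13/59-20/59-19/59 + 9/59
= 1

1


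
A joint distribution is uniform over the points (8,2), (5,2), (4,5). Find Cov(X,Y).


E[X]=17/3, E[Y]=3, E[XY]=46/3
Cov(X,Y) = E[XY] - E[X]E[Y] = 46/3 - 17/3*3 = -5/3

-5/3


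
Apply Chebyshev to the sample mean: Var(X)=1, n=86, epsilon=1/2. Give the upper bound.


Var(Xbar) = Var(X)/n = 1/86
Chebyshev: P(|Xbar-mu| >= 1/2) <= Var(Xbar)/(1/2)^2 = (1/86)/(1/4) = 2/43

2/43


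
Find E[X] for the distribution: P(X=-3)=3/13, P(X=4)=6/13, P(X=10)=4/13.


E[X] = sum(x * P(x))
= -3*3/13 + 4*6/13 + 10*4/13
= 55/13

55/13


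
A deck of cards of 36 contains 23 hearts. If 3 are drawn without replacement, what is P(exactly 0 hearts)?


P(X=0) = C(23,0)*C(13,3) / C(36,3)
= 1*286 / 7140
= 286/7140 = 143/3570

143/3570


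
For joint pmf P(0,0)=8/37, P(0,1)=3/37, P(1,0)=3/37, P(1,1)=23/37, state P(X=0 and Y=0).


Read from table: P(X=0, Y=0) = 8/37

8/37


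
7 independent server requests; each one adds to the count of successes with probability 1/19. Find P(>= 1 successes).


P(at least one) = 1 - P(none)
P(none) = (1 - 1/19)^7 = (18/19)^7 = 612220032/893871739
P(at least one) = 1 - 612220032/893871739 = 281651707/893871739

281651707/893871739


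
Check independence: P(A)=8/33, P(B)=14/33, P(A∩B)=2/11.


P(A)*P(B) = 8/33*14/33 = 112/1089
P(A∩B) = 2/11 != 112/1089, so not independent

No, A and B are not independent


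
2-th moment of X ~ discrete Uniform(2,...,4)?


E[X^2] = (1/3) * sum(x^2 for x=2..4)
= 29/3

29/3


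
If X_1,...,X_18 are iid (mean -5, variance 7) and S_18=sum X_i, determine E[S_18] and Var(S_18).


E[S_n] = n*mu = 18*-5 = -90
Var(S_n) = n*sigma^2 = 18*7 = 126

E[S_18]=-90, Var(S_18)=126


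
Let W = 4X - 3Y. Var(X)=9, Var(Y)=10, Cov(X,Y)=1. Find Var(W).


Var(4X - 3Y) = 4^2*Var(X) + (-3)^2*Var(Y) + 2*4*(-3)*Cov(X,Y)
= 16*9 + 9*10 - 24*1
= 144 + 90 - 24 = 210

210


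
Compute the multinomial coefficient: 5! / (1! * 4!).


5! = 120
Denominator: 1!=1 * 4!=24
Coefficient = 120 / 24 = 5

5


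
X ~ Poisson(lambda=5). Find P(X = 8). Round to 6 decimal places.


P(X=8) = e^(-5) * 5^8 / 8!
≈ 0.006737946999 * 390625 / 40320
≈ 0.065278

0.065278


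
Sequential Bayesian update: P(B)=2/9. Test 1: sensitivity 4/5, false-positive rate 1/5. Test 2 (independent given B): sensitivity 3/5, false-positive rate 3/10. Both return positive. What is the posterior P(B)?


After test 1: P(+) = 4/5*2/9 + 1/5*7/9 = 1/3
P(B|+) = (8/45)/(1/3) = 8/15
After test 2 (use post1 as new prior): P(+) = 3/5*8/15 + 3/10*7/15 = 23/50
P(B|+,+) = (8/25)/(23/50) = 16/23

16/23


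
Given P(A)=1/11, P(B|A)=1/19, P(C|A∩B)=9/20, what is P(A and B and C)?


P(A∩B∩C) = P(A) * P(B|A) * P(C|A∩B)
= 1/11 * 1/19 * 9/20
= 1/209 * 9/20 = 9/4180

9/4180


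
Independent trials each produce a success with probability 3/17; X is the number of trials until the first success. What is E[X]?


For geometric (trials until first success), E[X] = 1/p = 1/(3/17) = 17/3

17/3


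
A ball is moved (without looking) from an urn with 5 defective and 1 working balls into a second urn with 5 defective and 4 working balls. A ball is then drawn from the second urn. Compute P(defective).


P(transfer defective) = 5/6; P(transfer working) = 1/6
If defective transferred: Urn II has 6 defective of 10, so P(defective|defective moved) = 3/5
If working transferred: Urn II has 5 defective of 10, so P(defective|working moved) = 1/2
By total probability: P(defective) = 5/6*3/5 + 1/6*1/2 = 7/12

7/12


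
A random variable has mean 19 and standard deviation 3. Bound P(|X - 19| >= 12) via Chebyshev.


k = 12/3 = 4
Chebyshev: P(|X-mu| >= k*sigma) <= 1/k^2 = 1/4^2 = 1/16

1/16


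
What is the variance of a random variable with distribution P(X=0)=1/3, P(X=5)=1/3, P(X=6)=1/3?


E[X] = 11/3, E[X^2] = 61/3
Var(X) = E[X^2] - (E[X])^2 = 61/3 - (11/3)^2 = 62/9

62/9


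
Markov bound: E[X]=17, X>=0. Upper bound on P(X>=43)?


Markov: P(X >= a) <= E[X]/a
P(X >= 43) <= 17/43

17/43


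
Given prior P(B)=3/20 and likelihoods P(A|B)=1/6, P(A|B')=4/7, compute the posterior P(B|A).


P(A) = P(A|B)P(B) + P(A|B')P(B') = 1/6*3/20 + 4/7*17/20 = 143/280
P(B|A) = P(A|B)P(B)/P(A) = (1/40)/(143/280) = 7/143

7/143


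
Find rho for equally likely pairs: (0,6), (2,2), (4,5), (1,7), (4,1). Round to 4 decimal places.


Cov(X,Y) = -2.2400, Var(X) = 2.5600, Var(Y) = 5.3600
rho = Cov/(sqrt(VarX)*sqrt(VarY)) = -0.6047

-0.6047


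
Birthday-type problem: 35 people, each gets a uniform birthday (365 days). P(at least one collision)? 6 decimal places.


P(all different) = prod((365-i)/365 for i=0..34) = 0.185617
P(at least one match) = 1 - 0.185617 = 0.814383

0.814383


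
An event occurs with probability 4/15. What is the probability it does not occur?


P(A') = 1 - P(A) = 1 - 4/15 = 11/15

11/15


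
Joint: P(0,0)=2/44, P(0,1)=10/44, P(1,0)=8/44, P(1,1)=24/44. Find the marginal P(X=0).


P(X=0) = P(0,0)+P(0,1) = 2/44 + 10/44 = 12/44 = 3/11

3/11


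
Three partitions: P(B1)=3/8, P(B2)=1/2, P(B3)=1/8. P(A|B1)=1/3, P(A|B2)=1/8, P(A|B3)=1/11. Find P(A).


P(A) = P(A|B1)P(B1) + P(A|B2)P(B2) + P(A|B3)P(B3)
= 1/3*3/8 + 1/8*1/2 + 1/11*1/8
= 1/8 + 1/16 + 1/88 = 35/176

35/176


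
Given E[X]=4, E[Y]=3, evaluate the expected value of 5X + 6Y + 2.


E[5X + 6Y + 2] = 5*E[X] + 6*E[Y] + 2
= (5)*(4) + (6)*(3) + (2)
= 20 + 18 + 2 = 40

40


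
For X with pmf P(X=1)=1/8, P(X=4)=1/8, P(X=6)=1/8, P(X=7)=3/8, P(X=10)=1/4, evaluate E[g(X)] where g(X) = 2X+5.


E[2X+5] = sum(g(x)*P(x))
= 7*1/8 + 13*1/8 + 17*1/8 + 19*3/8 + 25*1/4
= 18

18


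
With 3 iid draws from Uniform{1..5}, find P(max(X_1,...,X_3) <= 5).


P(max <= 5) = P(all X_i <= 5) = (P(X_1 <= 5))^3
= (5/5)^3 = 1^3 = 1

1


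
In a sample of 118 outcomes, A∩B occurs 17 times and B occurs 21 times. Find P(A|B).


P(A|B) = P(A∩B)/P(B) = (17/118)/(21/118) = 17/21

17/21


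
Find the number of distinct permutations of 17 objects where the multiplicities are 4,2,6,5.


17! = 355687428096000
Denominator: 4!=24 * 2!=2 * 6!=720 * 5!=120
Coefficient = 355687428096000 / 4147200 = 85765680

85765680


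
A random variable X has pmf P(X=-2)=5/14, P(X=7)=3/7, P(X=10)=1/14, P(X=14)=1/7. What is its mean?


E[X] = sum(x * P(x))
= -2*5/14 + 7*3/7 + 10*1/14 + 14*1/7
= 5

5


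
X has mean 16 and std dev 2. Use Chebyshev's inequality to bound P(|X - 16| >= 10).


k = 10/2 = 5
Chebyshev: P(|X-mu| >= k*sigma) <= 1/k^2 = 1/5^2 = 1/25

1/25


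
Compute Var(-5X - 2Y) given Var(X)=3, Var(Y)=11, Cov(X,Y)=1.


Var(-5X - 2Y) = (-5)^2*Var(X) + (-2)^2*Var(Y) + 2*(-5)*(-2)*Cov(X,Y)
= 25*3 + 4*11 + 20*1
= 75 + 44 + 20 = 139

139


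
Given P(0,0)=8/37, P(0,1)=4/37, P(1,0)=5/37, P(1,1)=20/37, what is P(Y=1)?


P(Y=1) = P(0,1)+P(1,1) = 4/37 + 20/37 = 24/37

24/37


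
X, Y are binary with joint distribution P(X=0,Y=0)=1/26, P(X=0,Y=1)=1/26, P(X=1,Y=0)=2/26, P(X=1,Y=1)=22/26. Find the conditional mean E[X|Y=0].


P(Y=0) = 3/26
E[X|Y=0] = (0*1 + 1*2)/3 = 2/3

2/3


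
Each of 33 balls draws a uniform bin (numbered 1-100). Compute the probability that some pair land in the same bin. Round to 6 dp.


P(all different) = prod((100-i)/100 for i=0..32) = 0.002559
P(at least one match) = 1 - 0.002559 = 0.997441

0.997441


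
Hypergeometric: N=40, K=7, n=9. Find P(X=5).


P(X=5) = C(7,5)*C(33,4) / C(40,9)
= 21*40920 / 273438880
= 859320/273438880 = 1953/621452

1953/621452


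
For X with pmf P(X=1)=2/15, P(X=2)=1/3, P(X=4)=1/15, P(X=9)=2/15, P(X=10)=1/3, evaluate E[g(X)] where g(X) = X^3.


E[X^3] = sum(g(x)*P(x))
= 1*2/15 + 8*1/3 + 64*1/15 + 729*2/15 + 1000*1/3
= 2188/5

2188/5


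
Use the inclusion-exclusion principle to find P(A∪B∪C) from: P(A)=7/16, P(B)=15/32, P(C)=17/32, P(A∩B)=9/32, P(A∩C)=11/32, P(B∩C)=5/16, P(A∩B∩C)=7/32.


P(A∪B∪C) = P(A)+P(B)+P(C) - P(AB)-P(AC)-P(BC) + P(ABC)
= 7/16+15/32+17/32 - 9/32-11/32-5/16 + 7/32
= 23/32

23/32


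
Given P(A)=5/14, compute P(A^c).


P(A') = 1 - P(A) = 1 - 5/14 = 9/14

9/14


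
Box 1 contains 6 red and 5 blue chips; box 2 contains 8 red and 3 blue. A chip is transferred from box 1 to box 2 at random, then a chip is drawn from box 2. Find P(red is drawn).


P(transfer red) = 6/11; P(transfer blue) = 5/11
If red transferred: Urn II has 9 red of 12, so P(red|red moved) = 3/4
If blue transferred: Urn II has 8 red of 12, so P(red|blue moved) = 2/3
By total probability: P(red) = 6/11*3/4 + 5/11*2/3 = 47/66

47/66


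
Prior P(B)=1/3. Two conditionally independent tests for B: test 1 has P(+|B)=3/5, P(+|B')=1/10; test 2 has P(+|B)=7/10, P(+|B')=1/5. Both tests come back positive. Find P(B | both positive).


After test 1: P(+) = 3/5*1/3 + 1/10*2/3 = 4/15
P(B|+) = (1/5)/(4/15) = 3/4
After test 2 (use post1 as new prior): P(+) = 7/10*3/4 + 1/5*1/4 = 23/40
P(B|+,+) = (21/40)/(23/40) = 21/23

21/23


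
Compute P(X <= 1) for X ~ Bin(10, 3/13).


P(X<=1) = P(X=0) + P(X=1)
= 10000000000/137858491849 + 30000000000/137858491849
= 40000000000/137858491849

40000000000/137858491849


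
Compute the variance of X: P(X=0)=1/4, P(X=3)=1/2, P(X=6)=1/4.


E[X] = 3, E[X^2] = 27/2
Var(X) = E[X^2] - (E[X])^2 = 27/2 - (3)^2 = 9/2

9/2


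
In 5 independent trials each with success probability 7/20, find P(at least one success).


P(at least one) = 1 - P(none)
P(none) = (1 - 7/20)^5 = (13/20)^5 = 371293/3200000
P(at least one) = 1 - 371293/3200000 = 2828707/3200000

2828707/3200000


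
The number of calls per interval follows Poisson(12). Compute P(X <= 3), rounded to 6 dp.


P(X<=3) = e^(-12)*12^0/0! + e^(-12)*12^1/1! + e^(-12)*12^2/2! + e^(-12)*12^3/3!
≈ 0.0000061442 + 0.0000737305 + 0.0004423833 + 0.0017695332
= 0.0022917912
≈ 0.002292

0.002292


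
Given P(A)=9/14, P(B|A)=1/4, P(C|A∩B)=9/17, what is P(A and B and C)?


P(A∩B∩C) = P(A) * P(B|A) * P(C|A∩B)
= 9/14 * 1/4 * 9/17
= 9/56 * 9/17 = 81/952

81/952


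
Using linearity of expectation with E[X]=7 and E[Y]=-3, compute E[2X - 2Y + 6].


E[2X - 2Y + 6] = 2*E[X] - 2*E[Y] + 6
= (2)*(7) + (-2)*(-3) + (6)
= 14 + 6 + 6 = 26

26


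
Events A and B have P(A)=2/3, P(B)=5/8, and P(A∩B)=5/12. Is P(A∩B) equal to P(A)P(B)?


P(A)*P(B) = 2/3*5/8 = 5/12
P(A∩B) = 5/12, which equals P(A)P(B), so independent

Yes, A and B are independent


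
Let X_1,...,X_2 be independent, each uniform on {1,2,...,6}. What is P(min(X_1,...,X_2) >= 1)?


P(min >= 1) = P(all X_i >= 1) = (P(X_1 >= 1))^2
= (6/6)^2 = 1^2 = 1

1


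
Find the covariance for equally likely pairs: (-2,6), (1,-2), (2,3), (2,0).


E[X]=3/4, E[Y]=7/4, E[XY]=-2
Cov(X,Y) = E[XY] - E[X]E[Y] = -2 - 3/4*7/4 = -53/16

-53/16


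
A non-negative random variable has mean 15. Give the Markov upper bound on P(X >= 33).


Markov: P(X >= a) <= E[X]/a
P(X >= 33) <= 15/33 = 5/11

5/11


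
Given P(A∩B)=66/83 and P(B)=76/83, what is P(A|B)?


P(A|B) = P(A∩B)/P(B) = (132/166)/(152/166) = 132/152 = 33/38

33/38


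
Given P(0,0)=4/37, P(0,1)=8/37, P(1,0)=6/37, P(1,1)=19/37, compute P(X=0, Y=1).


Read from table: P(X=0, Y=1) = 8/37

8/37


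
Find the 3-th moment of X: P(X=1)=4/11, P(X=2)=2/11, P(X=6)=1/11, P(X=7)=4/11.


E[X^3] = sum(x^3 * P(x))
= 1*4/11 + 8*2/11 + 216*1/11 + 343*4/11
= 1608/11

1608/11


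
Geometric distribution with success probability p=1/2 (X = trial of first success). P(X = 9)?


P(X=9) = (1-p)^8 * p = (1/2)^8 * 1/2
= 1/256 * 1/2 = 1/512

1/512


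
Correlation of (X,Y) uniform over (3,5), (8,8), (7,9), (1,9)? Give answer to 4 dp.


Cov(X,Y) = 0.9375, Var(X) = 8.1875, Var(Y) = 2.6875
rho = Cov/(sqrt(VarX)*sqrt(VarY)) = 0.1999

0.1999


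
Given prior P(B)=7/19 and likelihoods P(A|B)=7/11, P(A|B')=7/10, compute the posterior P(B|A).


P(A) = P(A|B)P(B) + P(A|B')P(B') = 7/11*7/19 + 7/10*12/19 = 707/1045
P(B|A) = P(A|B)P(B)/P(A) = (49/209)/(707/1045) = 35/101

35/101


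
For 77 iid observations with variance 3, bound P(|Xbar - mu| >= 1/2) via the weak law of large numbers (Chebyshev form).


Var(Xbar) = Var(X)/n = 3/77
Chebyshev: P(|Xbar-mu| >= 1/2) <= Var(Xbar)/(1/2)^2 = (3/77)/(1/4) = 12/77

12/77


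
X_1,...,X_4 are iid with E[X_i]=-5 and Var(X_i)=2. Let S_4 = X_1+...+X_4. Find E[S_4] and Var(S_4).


E[S_n] = n*mu = 4*-5 = -20
Var(S_n) = n*sigma^2 = 4*2 = 8

E[S_4]=-20, Var(S_4)=8


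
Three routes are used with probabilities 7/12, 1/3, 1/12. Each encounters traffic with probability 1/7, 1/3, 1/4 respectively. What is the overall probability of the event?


P(A) = P(A|B1)P(B1) + P(A|B2)P(B2) + P(A|B3)P(B3)
= 1/7*7/12 + 1/3*1/3 + 1/4*1/12
= 1/12 + 1/9 + 1/48 = 31/144

31/144


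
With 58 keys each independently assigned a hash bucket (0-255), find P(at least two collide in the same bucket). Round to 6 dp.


P(all different) = prod((256-i)/256 for i=0..57) = 0.000909
P(at least one match) = 1 - 0.000909 = 0.999091

0.999091


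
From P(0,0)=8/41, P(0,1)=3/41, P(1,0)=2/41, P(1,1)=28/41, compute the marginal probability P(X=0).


P(X=0) = P(0,0)+P(0,1) = 8/41 + 3/41 = 11/41

11/41


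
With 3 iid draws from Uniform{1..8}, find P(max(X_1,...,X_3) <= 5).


P(max <= 5) = P(all X_i <= 5) = (P(X_1 <= 5))^3
= (5/8)^3 = 125/512

125/512


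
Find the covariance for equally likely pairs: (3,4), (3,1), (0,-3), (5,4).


E[X]=11/4, E[Y]=3/2, E[XY]=35/4
Cov(X,Y) = E[XY] - E[X]E[Y] = 35/4 - 11/4*3/2 = 37/8

37/8


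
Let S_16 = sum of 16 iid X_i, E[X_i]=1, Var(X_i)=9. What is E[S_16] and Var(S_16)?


E[S_n] = n*mu = 16*1 = 16
Var(S_n) = n*sigma^2 = 16*9 = 144

E[S_16]=16, Var(S_16)=144


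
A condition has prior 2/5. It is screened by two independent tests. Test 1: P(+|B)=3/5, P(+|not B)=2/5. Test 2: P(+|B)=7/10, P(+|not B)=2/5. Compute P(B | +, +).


After test 1: P(+) = 3/5*2/5 + 2/5*3/5 = 12/25
P(B|+) = (6/25)/(12/25) = 1/2
After test 2 (use post1 as new prior): P(+) = 7/10*1/2 + 2/5*1/2 = 11/20
P(B|+,+) = (7/20)/(11/20) = 7/11

7/11


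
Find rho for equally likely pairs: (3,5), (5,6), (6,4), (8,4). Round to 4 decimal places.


Cov(X,Y) = -0.8750, Var(X) = 3.2500, Var(Y) = 0.6875
rho = Cov/(sqrt(VarX)*sqrt(VarY)) = -0.5854

-0.5854


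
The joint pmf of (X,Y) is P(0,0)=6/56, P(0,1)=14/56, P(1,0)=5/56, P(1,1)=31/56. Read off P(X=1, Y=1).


Read from table: P(X=1, Y=1) = 31/56

31/56


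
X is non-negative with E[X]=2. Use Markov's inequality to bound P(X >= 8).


Markov: P(X >= a) <= E[X]/a
P(X >= 8) <= 2/8 = 1/4

1/4


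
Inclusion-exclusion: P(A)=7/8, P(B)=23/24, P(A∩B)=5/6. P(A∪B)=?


P(A∪B) = P(A) + P(B) - P(A∩B)
= 7/8 + 23/24 - 5/6 = 1

1


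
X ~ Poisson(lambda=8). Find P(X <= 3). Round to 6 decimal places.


P(X<=3) = e^(-8)*8^0/0! + e^(-8)*8^1/1! + e^(-8)*8^2/2! + e^(-8)*8^3/3!
≈ 0.0003354626 + 0.0026837010 + 0.0107348041 + 0.0286261442
= 0.0423801119
≈ 0.042380

0.042380


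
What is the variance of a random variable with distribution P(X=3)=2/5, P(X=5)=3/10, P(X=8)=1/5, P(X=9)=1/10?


E[X] = 26/5, E[X^2] = 32
Var(X) = E[X^2] - (E[X])^2 = 32 - (26/5)^2 = 124/25

124/25


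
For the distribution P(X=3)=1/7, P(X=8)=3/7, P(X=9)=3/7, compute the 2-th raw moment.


E[X^2] = sum(x^2 * P(x))
= 9*1/7 + 64*3/7 + 81*3/7
= 444/7

444/7


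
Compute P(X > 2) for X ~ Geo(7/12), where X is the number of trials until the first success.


P(X > 2) = P(first 2 trials all fail) = (1-p)^2 = (5/12)^2 = 25/144

25/144


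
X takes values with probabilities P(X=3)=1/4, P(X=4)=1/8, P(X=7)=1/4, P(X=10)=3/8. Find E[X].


E[X] = sum(x * P(x))
= 3*1/4 + 4*1/8 + 7*1/4 + 10*3/8
= 27/4

27/4


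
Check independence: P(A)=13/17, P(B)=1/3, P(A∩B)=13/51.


P(A)*P(B) = 13/17*1/3 = 13/51
P(A∩B) = 13/51, which equals P(A)P(B), so independent

Yes, A and B are independent


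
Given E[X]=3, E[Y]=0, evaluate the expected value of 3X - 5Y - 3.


E[3X - 5Y - 3] = 3*E[X] - 5*E[Y] - 3
= (3)*(3) + (-5)*(0) + (-3)
= 9 + 0 - 3 = 6

6


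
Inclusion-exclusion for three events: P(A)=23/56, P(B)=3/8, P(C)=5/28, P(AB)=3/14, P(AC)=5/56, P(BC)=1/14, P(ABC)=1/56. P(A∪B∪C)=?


P(A∪B∪C) = P(A)+P(B)+P(C) - P(AB)-P(AC)-P(BC) + P(ABC)
= 23/56+3/8+5/28 - 3/14-5/56-1/14 + 1/56
= 17/28

17/28


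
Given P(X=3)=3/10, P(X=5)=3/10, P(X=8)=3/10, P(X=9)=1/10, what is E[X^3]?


E[X^3] = sum(g(x)*P(x))
= 27*3/10 + 125*3/10 + 512*3/10 + 729*1/10
= 2721/10

2721/10


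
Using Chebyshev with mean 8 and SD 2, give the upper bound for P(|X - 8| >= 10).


k = 10/2 = 5
Chebyshev: P(|X-mu| >= k*sigma) <= 1/k^2 = 1/5^2 = 1/25

1/25


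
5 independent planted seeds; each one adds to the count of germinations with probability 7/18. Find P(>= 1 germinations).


P(at least one) = 1 - P(none)
P(none) = (1 - 7/18)^5 = (11/18)^5 = 161051/1889568
P(at least one) = 1 - 161051/1889568 = 1728517/1889568

1728517/1889568


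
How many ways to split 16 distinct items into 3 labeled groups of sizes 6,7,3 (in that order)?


16! = 20922789888000
Denominator: 6!=720 * 7!=5040 * 3!=6
Coefficient = 20922789888000 / 21772800 = 960960

960960


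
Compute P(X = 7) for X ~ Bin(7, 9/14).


P(X=7) = C(7,7) * p^7 * (1-p)^0
= 1 * 4782969/105413504 * 1
= 4782969/105413504

4782969/105413504


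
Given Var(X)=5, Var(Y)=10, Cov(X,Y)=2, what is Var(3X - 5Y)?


Var(3X - 5Y) = 3^2*Var(X) + (-5)^2*Var(Y) + 2*3*(-5)*Cov(X,Y)
= 9*5 + 25*10 - 30*2
= 45 + 250 - 60 = 235

235


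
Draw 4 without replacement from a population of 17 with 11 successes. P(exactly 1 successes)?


P(X=1) = C(11,1)*C(6,3) / C(17,4)
= 11*20 / 2380
= 220/2380 = 11/119

11/119


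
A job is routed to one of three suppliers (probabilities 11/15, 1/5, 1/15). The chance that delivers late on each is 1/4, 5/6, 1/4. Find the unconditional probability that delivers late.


P(A) = P(A|B1)P(B1) + P(A|B2)P(B2) + P(A|B3)P(B3)
= 1/4*11/15 + 5/6*1/5 + 1/4*1/15
= 11/60 + 1/6 + 1/60 = 11/30

11/30


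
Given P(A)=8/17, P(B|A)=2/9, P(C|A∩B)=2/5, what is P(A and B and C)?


P(A∩B∩C) = P(A) * P(B|A) * P(C|A∩B)
= 8/17 * 2/9 * 2/5
= 16/153 * 2/5 = 32/765

32/765


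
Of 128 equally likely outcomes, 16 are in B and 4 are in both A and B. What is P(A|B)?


P(A|B) = P(A∩B)/P(B) = (4/128)/(16/128) = 4/16 = 1/4

1/4


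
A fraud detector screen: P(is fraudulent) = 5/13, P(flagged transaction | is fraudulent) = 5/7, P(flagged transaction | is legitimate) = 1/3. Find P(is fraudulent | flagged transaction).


P(A) = P(A|B)P(B) + P(A|B')P(B') = 5/7*5/13 + 1/3*8/13 = 131/273
P(B|A) = P(A|B)P(B)/P(A) = (25/91)/(131/273) = 75/131

75/131


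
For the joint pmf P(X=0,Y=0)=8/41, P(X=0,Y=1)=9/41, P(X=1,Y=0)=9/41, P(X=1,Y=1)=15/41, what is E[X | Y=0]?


P(Y=0) = 17/41
E[X|Y=0] = (0*8 + 1*9)/17 = 9/17

9/17


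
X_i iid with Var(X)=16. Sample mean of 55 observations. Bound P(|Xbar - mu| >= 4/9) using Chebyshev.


Var(Xbar) = Var(X)/n = 16/55
Chebyshev: P(|Xbar-mu| >= 4/9) <= Var(Xbar)/(4/9)^2 = (16/55)/(16/81) = 81/55
Bound exceeds 1, so trivial bound: 1

1


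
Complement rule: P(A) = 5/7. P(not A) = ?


P(A') = 1 - P(A) = 1 - 5/7 = 2/7

2/7


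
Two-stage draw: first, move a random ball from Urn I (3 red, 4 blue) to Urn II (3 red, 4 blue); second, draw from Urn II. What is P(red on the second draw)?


P(transfer red) = 3/7; P(transfer blue) = 4/7
If red transferred: Urn II has 4 red of 8, so P(red|red moved) = 1/2
If blue transferred: Urn II has 3 red of 8, so P(red|blue moved) = 3/8
By total probability: P(red) = 3/7*1/2 + 4/7*3/8 = 3/7

3/7


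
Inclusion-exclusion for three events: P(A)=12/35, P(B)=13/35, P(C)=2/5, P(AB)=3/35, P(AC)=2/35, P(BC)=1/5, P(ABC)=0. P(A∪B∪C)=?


P(A∪B∪C) = P(A)+P(B)+P(C) - P(AB)-P(AC)-P(BC) + P(ABC)
= 12/35+13/35+2/5 - 3/35-2/35-1/5 + 0
= 27/35

27/35


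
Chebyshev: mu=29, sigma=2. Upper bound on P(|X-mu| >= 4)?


k = 4/2 = 2
Chebyshev: P(|X-mu| >= k*sigma) <= 1/k^2 = 1/2^2 = 1/4

1/4


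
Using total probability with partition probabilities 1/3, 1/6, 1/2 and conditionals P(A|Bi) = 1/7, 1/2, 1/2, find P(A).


P(A) = P(A|B1)P(B1) + P(A|B2)P(B2) + P(A|B3)P(B3)
= 1/7*1/3 + 1/2*1/6 + 1/2*1/2
= 1/21 + 1/12 + 1/4 = 8/21

8/21


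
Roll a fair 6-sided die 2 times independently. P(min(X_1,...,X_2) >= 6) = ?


P(min >= 6) = P(all X_i >= 6) = (P(X_1 >= 6))^2
= (1/6)^2 = 1/36

1/36


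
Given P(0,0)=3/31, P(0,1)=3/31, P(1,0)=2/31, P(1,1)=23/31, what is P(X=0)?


P(X=0) = P(0,0)+P(0,1) = 3/31 + 3/31 = 6/31

6/31


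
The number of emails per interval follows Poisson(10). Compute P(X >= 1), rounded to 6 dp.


P(X>=1) = 1 - P(X<=0) = 1 - (e^(-10)*10^0/0!)
≈ 1 - 0.0000453999 = 0.9999546001
≈ 0.999955

0.999955


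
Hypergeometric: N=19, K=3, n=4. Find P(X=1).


P(X=1) = C(3,1)*C(16,3) / C(19,4)
= 3*560 / 3876
= 1680/3876 = 140/323

140/323


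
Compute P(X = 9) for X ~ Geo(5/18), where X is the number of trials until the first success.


P(X=9) = (1-p)^8 * p = (13/18)^8 * 5/18
= 815730721/11019960576 * 5/18 = 4078653605/198359290368

4078653605/198359290368


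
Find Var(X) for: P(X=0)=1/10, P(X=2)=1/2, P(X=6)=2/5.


E[X] = 17/5, E[X^2] = 82/5
Var(X) = E[X^2] - (E[X])^2 = 82/5 - (17/5)^2 = 121/25

121/25


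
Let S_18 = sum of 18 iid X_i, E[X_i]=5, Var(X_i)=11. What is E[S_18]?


E[S_n] = n*E[X_1] = 18*5 = 90

90


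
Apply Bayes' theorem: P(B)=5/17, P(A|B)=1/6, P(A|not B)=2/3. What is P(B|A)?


P(A) = P(A|B)P(B) + P(A|B')P(B') = 1/6*5/17 + 2/3*12/17 = 53/102
P(B|A) = P(A|B)P(B)/P(A) = (5/102)/(53/102) = 5/53

5/53


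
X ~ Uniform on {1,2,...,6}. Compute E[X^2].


E[X^2] = (1/6) * sum(x^2 for x=1..6)
= 91/6

91/6


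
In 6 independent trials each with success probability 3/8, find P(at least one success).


P(at least one) = 1 - P(none)
P(none) = (1 - 3/8)^6 = (5/8)^6 = 15625/262144
P(at least one) = 1 - 15625/262144 = 246519/262144

246519/262144


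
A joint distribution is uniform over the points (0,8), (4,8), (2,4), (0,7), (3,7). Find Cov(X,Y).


E[X]=9/5, E[Y]=34/5, E[XY]=61/5
Cov(X,Y) = E[XY] - E[X]E[Y] = 61/5 - 9/5*34/5 = -1/25

-1/25


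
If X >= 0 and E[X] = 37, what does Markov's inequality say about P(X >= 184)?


Markov: P(X >= a) <= E[X]/a
P(X >= 184) <= 37/184

37/184


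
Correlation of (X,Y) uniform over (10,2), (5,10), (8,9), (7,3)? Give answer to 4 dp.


Cov(X,Y) = -4.2500, Var(X) = 3.2500, Var(Y) = 12.5000
rho = Cov/(sqrt(VarX)*sqrt(VarY)) = -0.6668

-0.6668


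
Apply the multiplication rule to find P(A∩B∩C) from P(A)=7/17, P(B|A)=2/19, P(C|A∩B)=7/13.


P(A∩B∩C) = P(A) * P(B|A) * P(C|A∩B)
= 7/17 * 2/19 * 7/13
= 14/323 * 7/13 = 98/4199

98/4199


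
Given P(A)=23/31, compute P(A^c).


P(A') = 1 - P(A) = 1 - 23/31 = 8/31

8/31


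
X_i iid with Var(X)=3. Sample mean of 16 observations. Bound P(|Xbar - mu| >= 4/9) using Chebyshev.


Var(Xbar) = Var(X)/n = 3/16
Chebyshev: P(|Xbar-mu| >= 4/9) <= Var(Xbar)/(4/9)^2 = (3/16)/(16/81) = 243/256

243/256


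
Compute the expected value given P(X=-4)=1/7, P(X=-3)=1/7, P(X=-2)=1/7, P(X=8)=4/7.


E[X] = sum(x * P(x))
= -4*1/7 - 3*1/7 - 2*1/7 + 8*4/7
= 23/7

23/7


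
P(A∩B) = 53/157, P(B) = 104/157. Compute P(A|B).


P(A|B) = P(A∩B)/P(B) = (53/157)/(104/157) = 53/104

53/104


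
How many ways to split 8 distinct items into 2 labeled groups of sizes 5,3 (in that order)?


8! = 40320
Denominator: 5!=120 * 3!=6
Coefficient = 40320 / 720 = 56

56


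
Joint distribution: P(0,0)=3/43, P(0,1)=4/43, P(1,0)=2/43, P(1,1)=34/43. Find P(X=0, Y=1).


Read from table: P(X=0, Y=1) = 4/43

4/43


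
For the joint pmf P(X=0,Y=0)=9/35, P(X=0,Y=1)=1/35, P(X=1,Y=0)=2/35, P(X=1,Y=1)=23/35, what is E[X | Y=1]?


P(Y=1) = 24/35
E[X|Y=1] = (0*1 + 1*23)/24 = 23/24

23/24


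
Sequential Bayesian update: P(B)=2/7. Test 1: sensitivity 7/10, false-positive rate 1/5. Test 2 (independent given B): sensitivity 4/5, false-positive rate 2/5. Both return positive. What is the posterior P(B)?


After test 1: P(+) = 7/10*2/7 + 1/5*5/7 = 12/35
P(B|+) = (1/5)/(12/35) = 7/12
After test 2 (use post1 as new prior): P(+) = 4/5*7/12 + 2/5*5/12 = 19/30
P(B|+,+) = (7/15)/(19/30) = 14/19

14/19


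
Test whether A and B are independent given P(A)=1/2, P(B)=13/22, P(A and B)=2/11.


P(A)*P(B) = 1/2*13/22 = 13/44
P(A∩B) = 2/11 != 13/44, so not independent

No, A and B are not independent
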